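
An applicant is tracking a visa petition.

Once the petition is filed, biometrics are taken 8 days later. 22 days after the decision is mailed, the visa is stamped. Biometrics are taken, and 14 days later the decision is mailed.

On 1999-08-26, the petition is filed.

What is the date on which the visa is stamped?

1999-10-09

The petition is filed: Aug 26, 1999.
Biometrics are taken: Aug 26, 1999 + 8 days = Sep 3, 1999.
The decision is mailed: Sep 3, 1999 + 14 days = Sep 17, 1999.
The visa is stamped: Sep 17, 1999 + 22 days = Oct 9, 1999.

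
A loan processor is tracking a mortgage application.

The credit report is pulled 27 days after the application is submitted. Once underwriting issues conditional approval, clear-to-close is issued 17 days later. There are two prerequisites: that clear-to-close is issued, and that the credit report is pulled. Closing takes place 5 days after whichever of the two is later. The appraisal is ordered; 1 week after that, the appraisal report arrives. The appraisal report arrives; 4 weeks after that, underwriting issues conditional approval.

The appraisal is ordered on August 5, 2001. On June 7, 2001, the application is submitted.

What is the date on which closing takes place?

The appraisal is ordered: Aug 5, 2001.
The appraisal report arrives: Aug 5, 2001 + 1 week = Aug 12, 2001.
Underwriting issues conditional approval: Aug 12, 2001 + 4 weeks = Sep 9, 2001.
Clear-to-close is issued: Sep 9, 2001 + 17 days = Sep 26, 2001.
The application is submitted: Jun 7, 2001.
The credit report is pulled: Jun 7, 2001 + 27 days = Jul 4, 2001.
Both prerequisites met — clear-to-close is issued (Sep 26, 2001), the credit report is pulled (Jul 4, 2001); the later is Sep 26, 2001.
Closing takes place: Sep 26, 2001 + 5 days = Oct 1, 2001.

October 1, 2001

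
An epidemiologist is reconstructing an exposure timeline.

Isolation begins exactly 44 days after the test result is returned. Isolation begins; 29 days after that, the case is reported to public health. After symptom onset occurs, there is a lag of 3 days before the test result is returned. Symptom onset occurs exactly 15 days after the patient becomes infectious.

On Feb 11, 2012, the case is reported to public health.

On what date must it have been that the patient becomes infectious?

The case is reported to public health: Feb 11, 2012.
Isolation begins: Feb 11, 2012 − 29 days = Jan 13, 2012.
The test result is returned: Jan 13, 2012 − 44 days = Nov 30, 2011.
Symptom onset occurs: Nov 30, 2011 − 3 days = Nov 27, 2011.
The patient becomes infectious: Nov 27, 2011 − 15 days = Nov 12, 2011.

Nov 12, 2011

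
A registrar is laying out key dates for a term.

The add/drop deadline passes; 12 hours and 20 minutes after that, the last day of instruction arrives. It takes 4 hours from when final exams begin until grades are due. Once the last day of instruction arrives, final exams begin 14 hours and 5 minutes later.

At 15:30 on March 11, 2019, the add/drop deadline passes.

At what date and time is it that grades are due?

21:55 on March 12, 2019

The add/drop deadline passes: 15:30 Mar 11, 2019.
The last day of instruction arrives: 15:30 Mar 11, 2019 + 12h20m = 03:50 Mar 12, 2019.
Final exams begin: 03:50 Mar 12, 2019 + 14h05m = 17:55 Mar 12, 2019.
Grades are due: 17:55 Mar 12, 2019 + 4h = 21:55 Mar 12, 2019.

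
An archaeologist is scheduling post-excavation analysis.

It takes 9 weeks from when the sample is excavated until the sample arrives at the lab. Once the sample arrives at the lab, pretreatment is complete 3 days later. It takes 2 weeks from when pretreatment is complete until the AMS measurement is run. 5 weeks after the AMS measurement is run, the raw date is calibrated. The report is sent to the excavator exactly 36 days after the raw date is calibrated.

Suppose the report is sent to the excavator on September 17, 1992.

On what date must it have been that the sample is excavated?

The report is sent to the excavator: Sep 17, 1992.
The raw date is calibrated: Sep 17, 1992 − 36 days = Aug 12, 1992.
The AMS measurement is run: Aug 12, 1992 − 5 weeks = Jul 8, 1992.
Pretreatment is complete: Jul 8, 1992 − 2 weeks = Jun 24, 1992.
The sample arrives at the lab: Jun 24, 1992 − 3 days = Jun 21, 1992.
The sample is excavated: Jun 21, 1992 − 9 weeks = Apr 19, 1992.

April 19, 1992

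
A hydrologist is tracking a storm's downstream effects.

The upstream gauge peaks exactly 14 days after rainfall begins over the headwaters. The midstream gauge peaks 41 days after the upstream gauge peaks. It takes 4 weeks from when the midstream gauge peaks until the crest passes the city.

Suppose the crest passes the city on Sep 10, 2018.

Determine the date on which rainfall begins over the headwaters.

The crest passes the city: Sep 10, 2018.
The midstream gauge peaks: Sep 10, 2018 − 4 weeks = Aug 13, 2018.
The upstream gauge peaks: Aug 13, 2018 − 41 days = Jul 3, 2018.
Rainfall begins over the headwaters: Jul 3, 2018 − 14 days = Jun 19, 2018.

Jun 19, 2018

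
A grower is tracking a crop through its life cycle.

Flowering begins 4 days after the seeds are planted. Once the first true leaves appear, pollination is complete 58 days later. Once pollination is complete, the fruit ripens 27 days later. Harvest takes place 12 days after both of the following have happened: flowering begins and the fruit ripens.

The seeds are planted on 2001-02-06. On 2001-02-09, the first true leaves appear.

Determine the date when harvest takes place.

2001-05-17

The seeds are planted: Feb 6, 2001.
Flowering begins: Feb 6, 2001 + 4 days = Feb 10, 2001.
The first true leaves appear: Feb 9, 2001.
Pollination is complete: Feb 9, 2001 + 58 days = Apr 8, 2001.
The fruit ripens: Apr 8, 2001 + 27 days = May 5, 2001.
Both prerequisites met — flowering begins (Feb 10, 2001), the fruit ripens (May 5, 2001); the later is May 5, 2001.
Harvest takes place: May 5, 2001 + 12 days = May 17, 2001.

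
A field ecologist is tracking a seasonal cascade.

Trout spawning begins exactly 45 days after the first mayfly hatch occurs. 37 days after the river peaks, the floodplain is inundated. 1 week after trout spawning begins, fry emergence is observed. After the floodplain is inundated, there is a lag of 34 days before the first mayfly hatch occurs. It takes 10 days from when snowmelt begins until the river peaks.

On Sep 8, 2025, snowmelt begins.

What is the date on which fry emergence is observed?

Jan 19, 2026

Snowmelt begins: Sep 8, 2025.
The river peaks: Sep 8, 2025 + 10 days = Sep 18, 2025.
The floodplain is inundated: Sep 18, 2025 + 37 days = Oct 25, 2025.
The first mayfly hatch occurs: Oct 25, 2025 + 34 days = Nov 28, 2025.
Trout spawning begins: Nov 28, 2025 + 45 days = Jan 12, 2026.
Fry emergence is observed: Jan 12, 2026 + 1 week = Jan 19, 2026.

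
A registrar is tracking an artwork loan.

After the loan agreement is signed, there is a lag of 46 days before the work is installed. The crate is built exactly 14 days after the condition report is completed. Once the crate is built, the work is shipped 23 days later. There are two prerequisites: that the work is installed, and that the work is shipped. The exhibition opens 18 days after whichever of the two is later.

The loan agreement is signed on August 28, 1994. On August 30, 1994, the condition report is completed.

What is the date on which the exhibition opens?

October 31, 1994

The loan agreement is signed: Aug 28, 1994.
The work is installed: Aug 28, 1994 + 46 days = Oct 13, 1994.
The condition report is completed: Aug 30, 1994.
The crate is built: Aug 30, 1994 + 14 days = Sep 13, 1994.
The work is shipped: Sep 13, 1994 + 23 days = Oct 6, 1994.
Both prerequisites met — the work is installed (Oct 13, 1994), the work is shipped (Oct 6, 1994); the later is Oct 13, 1994.
The exhibition opens: Oct 13, 1994 + 18 days = Oct 31, 1994.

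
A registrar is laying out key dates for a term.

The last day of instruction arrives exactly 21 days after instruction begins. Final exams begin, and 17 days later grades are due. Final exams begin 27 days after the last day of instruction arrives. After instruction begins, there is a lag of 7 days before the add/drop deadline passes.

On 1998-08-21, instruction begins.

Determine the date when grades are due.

1998-10-25

Instruction begins: Aug 21, 1998.
The last day of instruction arrives: Aug 21, 1998 + 21 days = Sep 11, 1998.
Final exams begin: Sep 11, 1998 + 27 days = Oct 8, 1998.
Grades are due: Oct 8, 1998 + 17 days = Oct 25, 1998.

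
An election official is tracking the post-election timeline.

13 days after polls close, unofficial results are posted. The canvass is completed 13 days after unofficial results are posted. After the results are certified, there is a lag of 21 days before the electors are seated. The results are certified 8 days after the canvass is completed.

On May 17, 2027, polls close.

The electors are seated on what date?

Polls close: May 17, 2027.
Unofficial results are posted: May 17, 2027 + 13 days = May 30, 2027.
The canvass is completed: May 30, 2027 + 13 days = Jun 12, 2027.
The results are certified: Jun 12, 2027 + 8 days = Jun 20, 2027.
The electors are seated: Jun 20, 2027 + 21 days = Jul 11, 2027.

July 11, 2027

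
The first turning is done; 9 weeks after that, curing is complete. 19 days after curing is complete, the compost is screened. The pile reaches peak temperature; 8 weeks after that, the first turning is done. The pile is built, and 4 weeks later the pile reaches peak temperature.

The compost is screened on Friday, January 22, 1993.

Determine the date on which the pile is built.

Sunday, August 9, 1992

The compost is screened: Jan 22, 1993.
Curing is complete: Jan 22, 1993 − 19 days = Jan 3, 1993.
The first turning is done: Jan 3, 1993 − 9 weeks = Nov 1, 1992.
The pile reaches peak temperature: Nov 1, 1992 − 8 weeks = Sep 6, 1992.
The pile is built: Sep 6, 1992 − 4 weeks = Aug 9, 1992.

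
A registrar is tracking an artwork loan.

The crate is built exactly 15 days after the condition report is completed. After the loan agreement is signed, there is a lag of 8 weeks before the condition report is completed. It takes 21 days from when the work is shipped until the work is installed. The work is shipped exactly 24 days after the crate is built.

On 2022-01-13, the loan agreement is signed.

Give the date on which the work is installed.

2022-05-09

The loan agreement is signed: Jan 13, 2022.
The condition report is completed: Jan 13, 2022 + 8 weeks = Mar 10, 2022.
The crate is built: Mar 10, 2022 + 15 days = Mar 25, 2022.
The work is shipped: Mar 25, 2022 + 24 days = Apr 18, 2022.
The work is installed: Apr 18, 2022 + 21 days = May 9, 2022.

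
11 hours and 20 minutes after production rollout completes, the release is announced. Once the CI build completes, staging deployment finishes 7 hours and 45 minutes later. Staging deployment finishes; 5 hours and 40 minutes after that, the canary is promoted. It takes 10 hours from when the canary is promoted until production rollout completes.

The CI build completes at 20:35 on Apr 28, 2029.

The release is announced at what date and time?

07:20 on Apr 30, 2029

The CI build completes: 20:35 Apr 28, 2029.
Staging deployment finishes: 20:35 Apr 28, 2029 + 7h45m = 04:20 Apr 29, 2029.
The canary is promoted: 04:20 Apr 29, 2029 + 5h40m = 10:00 Apr 29, 2029.
Production rollout completes: 10:00 Apr 29, 2029 + 10h = 20:00 Apr 29, 2029.
The release is announced: 20:00 Apr 29, 2029 + 11h20m = 07:20 Apr 30, 2029.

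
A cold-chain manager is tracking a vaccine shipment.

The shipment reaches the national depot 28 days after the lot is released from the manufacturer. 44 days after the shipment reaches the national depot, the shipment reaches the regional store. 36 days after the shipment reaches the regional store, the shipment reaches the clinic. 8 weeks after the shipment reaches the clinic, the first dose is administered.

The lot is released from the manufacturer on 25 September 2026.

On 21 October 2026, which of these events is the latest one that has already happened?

The lot is released from the manufacturer

The lot is released from the manufacturer: Sep 25, 2026.
The shipment reaches the national depot: Sep 25, 2026 + 28 days = Oct 23, 2026.
The shipment reaches the regional store: Oct 23, 2026 + 44 days = Dec 6, 2026.
The shipment reaches the clinic: Dec 6, 2026 + 36 days = Jan 11, 2027.
The first dose is administered: Jan 11, 2027 + 8 weeks = Mar 8, 2027.
Oct 21, 2026 falls between when the lot is released from the manufacturer (Sep 25, 2026) and when the shipment reaches the national depot (Oct 23, 2026).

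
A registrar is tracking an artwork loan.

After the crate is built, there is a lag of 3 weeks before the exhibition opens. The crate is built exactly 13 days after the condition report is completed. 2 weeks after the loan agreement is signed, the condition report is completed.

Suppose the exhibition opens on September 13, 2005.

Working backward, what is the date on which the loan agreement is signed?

The exhibition opens: Sep 13, 2005.
The crate is built: Sep 13, 2005 − 3 weeks = Aug 23, 2005.
The condition report is completed: Aug 23, 2005 − 13 days = Aug 10, 2005.
The loan agreement is signed: Aug 10, 2005 − 2 weeks = Jul 27, 2005.

July 27, 2005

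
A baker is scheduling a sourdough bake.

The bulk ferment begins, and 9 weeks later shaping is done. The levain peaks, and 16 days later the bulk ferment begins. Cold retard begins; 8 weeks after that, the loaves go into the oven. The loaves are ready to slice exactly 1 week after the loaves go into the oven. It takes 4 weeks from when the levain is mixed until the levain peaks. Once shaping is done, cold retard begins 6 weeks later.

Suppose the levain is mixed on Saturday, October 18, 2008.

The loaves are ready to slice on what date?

Monday, May 18, 2009

The levain is mixed: Oct 18, 2008.
The levain peaks: Oct 18, 2008 + 4 weeks = Nov 15, 2008.
The bulk ferment begins: Nov 15, 2008 + 16 days = Dec 1, 2008.
Shaping is done: Dec 1, 2008 + 9 weeks = Feb 2, 2009.
Cold retard begins: Feb 2, 2009 + 6 weeks = Mar 16, 2009.
The loaves go into the oven: Mar 16, 2009 + 8 weeks = May 11, 2009.
The loaves are ready to slice: May 11, 2009 + 1 week = May 18, 2009.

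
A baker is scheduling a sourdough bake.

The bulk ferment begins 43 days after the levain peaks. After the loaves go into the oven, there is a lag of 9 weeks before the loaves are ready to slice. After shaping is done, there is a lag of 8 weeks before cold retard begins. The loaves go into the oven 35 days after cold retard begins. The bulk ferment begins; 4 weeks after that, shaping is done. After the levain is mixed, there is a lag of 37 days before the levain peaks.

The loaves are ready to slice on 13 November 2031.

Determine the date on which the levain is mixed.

24 February 2031

The loaves are ready to slice: Nov 13, 2031.
The loaves go into the oven: Nov 13, 2031 − 9 weeks = Sep 11, 2031.
Cold retard begins: Sep 11, 2031 − 35 days = Aug 7, 2031.
Shaping is done: Aug 7, 2031 − 8 weeks = Jun 12, 2031.
The bulk ferment begins: Jun 12, 2031 − 4 weeks = May 15, 2031.
The levain peaks: May 15, 2031 − 43 days = Apr 2, 2031.
The levain is mixed: Apr 2, 2031 − 37 days = Feb 24, 2031.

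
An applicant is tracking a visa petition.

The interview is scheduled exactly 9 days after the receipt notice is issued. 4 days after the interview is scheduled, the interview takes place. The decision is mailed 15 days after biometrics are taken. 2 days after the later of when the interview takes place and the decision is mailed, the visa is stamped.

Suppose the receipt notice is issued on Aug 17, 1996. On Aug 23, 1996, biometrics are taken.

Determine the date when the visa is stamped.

Sep 9, 1996

The receipt notice is issued: Aug 17, 1996.
The interview is scheduled: Aug 17, 1996 + 9 days = Aug 26, 1996.
The interview takes place: Aug 26, 1996 + 4 days = Aug 30, 1996.
Biometrics are taken: Aug 23, 1996.
The decision is mailed: Aug 23, 1996 + 15 days = Sep 7, 1996.
Both prerequisites met — the interview takes place (Aug 30, 1996), the decision is mailed (Sep 7, 1996); the later is Sep 7, 1996.
The visa is stamped: Sep 7, 1996 + 2 days = Sep 9, 1996.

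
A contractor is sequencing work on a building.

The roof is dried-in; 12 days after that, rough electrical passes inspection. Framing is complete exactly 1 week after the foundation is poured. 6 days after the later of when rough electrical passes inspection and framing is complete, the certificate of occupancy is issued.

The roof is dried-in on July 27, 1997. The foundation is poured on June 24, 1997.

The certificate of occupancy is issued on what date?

The roof is dried-in: Jul 27, 1997.
Rough electrical passes inspection: Jul 27, 1997 + 12 days = Aug 8, 1997.
The foundation is poured: Jun 24, 1997.
Framing is complete: Jun 24, 1997 + 1 week = Jul 1, 1997.
Both prerequisites met — rough electrical passes inspection (Aug 8, 1997), framing is complete (Jul 1, 1997); the later is Aug 8, 1997.
The certificate of occupancy is issued: Aug 8, 1997 + 6 days = Aug 14, 1997.

August 14, 1997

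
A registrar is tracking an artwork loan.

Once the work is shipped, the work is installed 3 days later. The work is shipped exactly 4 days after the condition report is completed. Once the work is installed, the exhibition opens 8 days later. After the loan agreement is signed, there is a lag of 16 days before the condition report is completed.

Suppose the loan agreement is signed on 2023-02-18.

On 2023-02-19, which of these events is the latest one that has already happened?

The loan agreement is signed: Feb 18, 2023.
The condition report is completed: Feb 18, 2023 + 16 days = Mar 6, 2023.
The work is shipped: Mar 6, 2023 + 4 days = Mar 10, 2023.
The work is installed: Mar 10, 2023 + 3 days = Mar 13, 2023.
The exhibition opens: Mar 13, 2023 + 8 days = Mar 21, 2023.
Feb 19, 2023 falls between when the loan agreement is signed (Feb 18, 2023) and when the condition report is completed (Mar 6, 2023).

The loan agreement is signed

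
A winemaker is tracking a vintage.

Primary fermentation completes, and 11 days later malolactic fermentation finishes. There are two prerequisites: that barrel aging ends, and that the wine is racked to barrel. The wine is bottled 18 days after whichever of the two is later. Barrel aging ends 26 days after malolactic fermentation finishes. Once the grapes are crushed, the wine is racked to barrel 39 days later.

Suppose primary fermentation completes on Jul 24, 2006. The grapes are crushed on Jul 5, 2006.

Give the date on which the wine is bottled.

Sep 17, 2006

Primary fermentation completes: Jul 24, 2006.
Malolactic fermentation finishes: Jul 24, 2006 + 11 days = Aug 4, 2006.
Barrel aging ends: Aug 4, 2006 + 26 days = Aug 30, 2006.
The grapes are crushed: Jul 5, 2006.
The wine is racked to barrel: Jul 5, 2006 + 39 days = Aug 13, 2006.
Both prerequisites met — barrel aging ends (Aug 30, 2006), the wine is racked to barrel (Aug 13, 2006); the later is Aug 30, 2006.
The wine is bottled: Aug 30, 2006 + 18 days = Sep 17, 2006.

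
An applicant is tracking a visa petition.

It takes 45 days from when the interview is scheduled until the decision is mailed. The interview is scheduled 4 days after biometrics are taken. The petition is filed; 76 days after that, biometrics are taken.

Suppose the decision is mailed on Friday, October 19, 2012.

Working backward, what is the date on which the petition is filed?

The decision is mailed: Oct 19, 2012.
The interview is scheduled: Oct 19, 2012 − 45 days = Sep 4, 2012.
Biometrics are taken: Sep 4, 2012 − 4 days = Aug 31, 2012.
The petition is filed: Aug 31, 2012 − 76 days = Jun 16, 2012.

Saturday, June 16, 2012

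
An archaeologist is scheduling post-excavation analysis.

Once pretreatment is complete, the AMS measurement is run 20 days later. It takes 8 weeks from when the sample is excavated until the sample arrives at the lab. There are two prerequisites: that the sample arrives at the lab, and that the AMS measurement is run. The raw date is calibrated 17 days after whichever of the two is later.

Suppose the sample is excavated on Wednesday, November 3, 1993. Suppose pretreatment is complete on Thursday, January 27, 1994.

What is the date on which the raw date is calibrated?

The sample is excavated: Nov 3, 1993.
The sample arrives at the lab: Nov 3, 1993 + 8 weeks = Dec 29, 1993.
Pretreatment is complete: Jan 27, 1994.
The AMS measurement is run: Jan 27, 1994 + 20 days = Feb 16, 1994.
Both prerequisites met — the sample arrives at the lab (Dec 29, 1993), the AMS measurement is run (Feb 16, 1994); the later is Feb 16, 1994.
The raw date is calibrated: Feb 16, 1994 + 17 days = Mar 5, 1994.

Saturday, March 5, 1994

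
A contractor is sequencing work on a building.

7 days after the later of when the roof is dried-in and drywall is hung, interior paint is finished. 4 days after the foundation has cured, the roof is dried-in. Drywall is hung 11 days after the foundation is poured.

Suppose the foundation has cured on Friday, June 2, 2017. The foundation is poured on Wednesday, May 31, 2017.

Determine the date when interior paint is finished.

Sunday, June 18, 2017

The foundation has cured: Jun 2, 2017.
The roof is dried-in: Jun 2, 2017 + 4 days = Jun 6, 2017.
The foundation is poured: May 31, 2017.
Drywall is hung: May 31, 2017 + 11 days = Jun 11, 2017.
Both prerequisites met — the roof is dried-in (Jun 6, 2017), drywall is hung (Jun 11, 2017); the later is Jun 11, 2017.
Interior paint is finished: Jun 11, 2017 + 7 days = Jun 18, 2017.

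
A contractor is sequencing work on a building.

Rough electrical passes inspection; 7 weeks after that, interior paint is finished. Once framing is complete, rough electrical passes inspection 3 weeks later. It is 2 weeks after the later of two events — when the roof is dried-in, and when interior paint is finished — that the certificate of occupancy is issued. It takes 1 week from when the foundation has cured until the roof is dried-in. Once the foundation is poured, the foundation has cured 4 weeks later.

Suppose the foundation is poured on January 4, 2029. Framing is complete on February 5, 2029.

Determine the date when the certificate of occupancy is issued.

The foundation is poured: Jan 4, 2029.
The foundation has cured: Jan 4, 2029 + 4 weeks = Feb 1, 2029.
The roof is dried-in: Feb 1, 2029 + 1 week = Feb 8, 2029.
Framing is complete: Feb 5, 2029.
Rough electrical passes inspection: Feb 5, 2029 + 3 weeks = Feb 26, 2029.
Interior paint is finished: Feb 26, 2029 + 7 weeks = Apr 16, 2029.
Both prerequisites met — the roof is dried-in (Feb 8, 2029), interior paint is finished (Apr 16, 2029); the later is Apr 16, 2029.
The certificate of occupancy is issued: Apr 16, 2029 + 2 weeks = Apr 30, 2029.

April 30, 2029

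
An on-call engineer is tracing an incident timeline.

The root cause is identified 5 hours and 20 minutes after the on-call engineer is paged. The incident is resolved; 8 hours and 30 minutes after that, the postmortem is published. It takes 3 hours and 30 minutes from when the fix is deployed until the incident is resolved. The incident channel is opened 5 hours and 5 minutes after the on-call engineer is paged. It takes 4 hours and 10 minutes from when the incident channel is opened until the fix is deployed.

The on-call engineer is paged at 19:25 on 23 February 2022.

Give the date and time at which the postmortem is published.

The on-call engineer is paged: 19:25 Feb 23, 2022.
The incident channel is opened: 19:25 Feb 23, 2022 + 5h05m = 00:30 Feb 24, 2022.
The fix is deployed: 00:30 Feb 24, 2022 + 4h10m = 04:40 Feb 24, 2022.
The incident is resolved: 04:40 Feb 24, 2022 + 3h30m = 08:10 Feb 24, 2022.
The postmortem is published: 08:10 Feb 24, 2022 + 8h30m = 16:40 Feb 24, 2022.

16:40 on 24 February 2022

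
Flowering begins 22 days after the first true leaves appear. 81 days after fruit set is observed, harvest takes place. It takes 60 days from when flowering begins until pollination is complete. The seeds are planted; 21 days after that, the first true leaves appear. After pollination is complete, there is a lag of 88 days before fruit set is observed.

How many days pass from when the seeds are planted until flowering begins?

Causal path: the seeds are planted → the first true leaves appear → flowering begins.
Total delay along the path: 21 + 22 = 43 days.

43 days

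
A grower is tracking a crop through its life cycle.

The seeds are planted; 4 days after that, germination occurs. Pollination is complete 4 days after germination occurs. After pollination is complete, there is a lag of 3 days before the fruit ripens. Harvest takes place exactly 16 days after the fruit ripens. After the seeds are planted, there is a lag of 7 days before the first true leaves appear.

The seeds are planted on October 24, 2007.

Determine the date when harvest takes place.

The seeds are planted: Oct 24, 2007.
Germination occurs: Oct 24, 2007 + 4 days = Oct 28, 2007.
Pollination is complete: Oct 28, 2007 + 4 days = Nov 1, 2007.
The fruit ripens: Nov 1, 2007 + 3 days = Nov 4, 2007.
Harvest takes place: Nov 4, 2007 + 16 days = Nov 20, 2007.

November 20, 2007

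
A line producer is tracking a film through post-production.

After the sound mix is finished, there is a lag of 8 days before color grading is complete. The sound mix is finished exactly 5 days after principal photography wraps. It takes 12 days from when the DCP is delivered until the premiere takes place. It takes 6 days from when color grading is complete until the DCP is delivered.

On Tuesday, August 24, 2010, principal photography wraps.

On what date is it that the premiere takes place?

Principal photography wraps: Aug 24, 2010.
The sound mix is finished: Aug 24, 2010 + 5 days = Aug 29, 2010.
Color grading is complete: Aug 29, 2010 + 8 days = Sep 6, 2010.
The DCP is delivered: Sep 6, 2010 + 6 days = Sep 12, 2010.
The premiere takes place: Sep 12, 2010 + 12 days = Sep 24, 2010.

Friday, September 24, 2010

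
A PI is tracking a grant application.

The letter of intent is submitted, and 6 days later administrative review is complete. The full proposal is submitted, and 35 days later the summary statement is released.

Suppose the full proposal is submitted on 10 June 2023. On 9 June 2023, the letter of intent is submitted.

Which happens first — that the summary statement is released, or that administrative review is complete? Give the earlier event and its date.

The full proposal is submitted: Jun 10, 2023.
The summary statement is released: Jun 10, 2023 + 35 days = Jul 15, 2023.
The letter of intent is submitted: Jun 9, 2023.
Administrative review is complete: Jun 9, 2023 + 6 days = Jun 15, 2023.
Comparing: the summary statement is released on Jul 15, 2023 vs administrative review is complete on Jun 15, 2023. Earlier: administrative review is complete.

Administrative review is complete — 15 June 2023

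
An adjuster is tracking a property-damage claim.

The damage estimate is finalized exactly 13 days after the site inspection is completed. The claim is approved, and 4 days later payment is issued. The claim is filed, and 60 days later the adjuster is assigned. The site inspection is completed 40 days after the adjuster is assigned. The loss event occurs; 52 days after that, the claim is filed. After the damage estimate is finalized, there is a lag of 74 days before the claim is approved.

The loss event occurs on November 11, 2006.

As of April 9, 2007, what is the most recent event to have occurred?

The loss event occurs: Nov 11, 2006.
The claim is filed: Nov 11, 2006 + 52 days = Jan 2, 2007.
The adjuster is assigned: Jan 2, 2007 + 60 days = Mar 3, 2007.
The site inspection is completed: Mar 3, 2007 + 40 days = Apr 12, 2007.
The damage estimate is finalized: Apr 12, 2007 + 13 days = Apr 25, 2007.
The claim is approved: Apr 25, 2007 + 74 days = Jul 8, 2007.
Payment is issued: Jul 8, 2007 + 4 days = Jul 12, 2007.
Apr 9, 2007 falls between when the adjuster is assigned (Mar 3, 2007) and when the site inspection is completed (Apr 12, 2007).

The adjuster is assigned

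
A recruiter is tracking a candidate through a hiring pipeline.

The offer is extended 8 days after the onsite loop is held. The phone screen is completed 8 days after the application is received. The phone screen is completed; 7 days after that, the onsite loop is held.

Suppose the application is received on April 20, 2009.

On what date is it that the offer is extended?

May 13, 2009

The application is received: Apr 20, 2009.
The phone screen is completed: Apr 20, 2009 + 8 days = Apr 28, 2009.
The onsite loop is held: Apr 28, 2009 + 7 days = May 5, 2009.
The offer is extended: May 5, 2009 + 8 days = May 13, 2009.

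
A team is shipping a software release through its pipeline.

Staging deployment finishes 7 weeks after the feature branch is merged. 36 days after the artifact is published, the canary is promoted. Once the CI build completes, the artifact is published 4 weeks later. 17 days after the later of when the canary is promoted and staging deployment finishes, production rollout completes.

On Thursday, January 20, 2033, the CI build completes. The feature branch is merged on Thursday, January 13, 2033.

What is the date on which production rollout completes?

The CI build completes: Jan 20, 2033.
The artifact is published: Jan 20, 2033 + 4 weeks = Feb 17, 2033.
The canary is promoted: Feb 17, 2033 + 36 days = Mar 25, 2033.
The feature branch is merged: Jan 13, 2033.
Staging deployment finishes: Jan 13, 2033 + 7 weeks = Mar 3, 2033.
Both prerequisites met — the canary is promoted (Mar 25, 2033), staging deployment finishes (Mar 3, 2033); the later is Mar 25, 2033.
Production rollout completes: Mar 25, 2033 + 17 days = Apr 11, 2033.

Monday, April 11, 2033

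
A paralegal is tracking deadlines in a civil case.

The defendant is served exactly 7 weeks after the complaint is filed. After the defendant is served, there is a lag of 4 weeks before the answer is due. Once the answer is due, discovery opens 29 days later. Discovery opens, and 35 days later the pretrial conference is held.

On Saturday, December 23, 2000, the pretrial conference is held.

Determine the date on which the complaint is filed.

The pretrial conference is held: Dec 23, 2000.
Discovery opens: Dec 23, 2000 − 35 days = Nov 18, 2000.
The answer is due: Nov 18, 2000 − 29 days = Oct 20, 2000.
The defendant is served: Oct 20, 2000 − 4 weeks = Sep 22, 2000.
The complaint is filed: Sep 22, 2000 − 7 weeks = Aug 4, 2000.

Friday, August 4, 2000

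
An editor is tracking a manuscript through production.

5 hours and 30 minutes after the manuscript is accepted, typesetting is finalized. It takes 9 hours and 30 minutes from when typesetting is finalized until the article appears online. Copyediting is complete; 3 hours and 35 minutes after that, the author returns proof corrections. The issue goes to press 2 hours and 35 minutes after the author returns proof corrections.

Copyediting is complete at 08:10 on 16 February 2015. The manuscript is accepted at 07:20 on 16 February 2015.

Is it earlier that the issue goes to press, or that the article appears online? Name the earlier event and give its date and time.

Copyediting is complete: 08:10 Feb 16, 2015.
The author returns proof corrections: 08:10 Feb 16, 2015 + 3h35m = 11:45 Feb 16, 2015.
The issue goes to press: 11:45 Feb 16, 2015 + 2h35m = 14:20 Feb 16, 2015.
The manuscript is accepted: 07:20 Feb 16, 2015.
Typesetting is finalized: 07:20 Feb 16, 2015 + 5h30m = 12:50 Feb 16, 2015.
The article appears online: 12:50 Feb 16, 2015 + 9h30m = 22:20 Feb 16, 2015.
Comparing: the issue goes to press at 14:20 Feb 16, 2015 vs the article appears online at 22:20 Feb 16, 2015. Earlier: the issue goes to press.

The issue goes to press — 14:20 on 16 February 2015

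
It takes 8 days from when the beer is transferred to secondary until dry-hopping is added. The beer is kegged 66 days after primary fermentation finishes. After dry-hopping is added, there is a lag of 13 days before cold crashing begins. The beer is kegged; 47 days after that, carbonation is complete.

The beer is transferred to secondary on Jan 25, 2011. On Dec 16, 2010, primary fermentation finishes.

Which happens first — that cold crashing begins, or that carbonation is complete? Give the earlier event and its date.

Cold crashing begins — Feb 15, 2011

The beer is transferred to secondary: Jan 25, 2011.
Dry-hopping is added: Jan 25, 2011 + 8 days = Feb 2, 2011.
Cold crashing begins: Feb 2, 2011 + 13 days = Feb 15, 2011.
Primary fermentation finishes: Dec 16, 2010.
The beer is kegged: Dec 16, 2010 + 66 days = Feb 20, 2011.
Carbonation is complete: Feb 20, 2011 + 47 days = Apr 8, 2011.
Comparing: cold crashing begins on Feb 15, 2011 vs carbonation is complete on Apr 8, 2011. Earlier: cold crashing begins.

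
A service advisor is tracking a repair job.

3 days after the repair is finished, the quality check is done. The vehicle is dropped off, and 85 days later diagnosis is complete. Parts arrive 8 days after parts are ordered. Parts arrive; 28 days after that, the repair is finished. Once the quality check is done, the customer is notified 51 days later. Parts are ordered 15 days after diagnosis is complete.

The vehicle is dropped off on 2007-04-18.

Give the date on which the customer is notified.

2007-10-25

The vehicle is dropped off: Apr 18, 2007.
Diagnosis is complete: Apr 18, 2007 + 85 days = Jul 12, 2007.
Parts are ordered: Jul 12, 2007 + 15 days = Jul 27, 2007.
Parts arrive: Jul 27, 2007 + 8 days = Aug 4, 2007.
The repair is finished: Aug 4, 2007 + 28 days = Sep 1, 2007.
The quality check is done: Sep 1, 2007 + 3 days = Sep 4, 2007.
The customer is notified: Sep 4, 2007 + 51 days = Oct 25, 2007.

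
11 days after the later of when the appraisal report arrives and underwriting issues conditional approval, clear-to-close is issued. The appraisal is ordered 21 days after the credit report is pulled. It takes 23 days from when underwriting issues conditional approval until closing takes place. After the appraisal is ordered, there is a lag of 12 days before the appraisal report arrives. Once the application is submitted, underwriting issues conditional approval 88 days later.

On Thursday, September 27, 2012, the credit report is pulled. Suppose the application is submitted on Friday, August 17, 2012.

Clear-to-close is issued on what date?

Saturday, November 24, 2012

The credit report is pulled: Sep 27, 2012.
The appraisal is ordered: Sep 27, 2012 + 21 days = Oct 18, 2012.
The appraisal report arrives: Oct 18, 2012 + 12 days = Oct 30, 2012.
The application is submitted: Aug 17, 2012.
Underwriting issues conditional approval: Aug 17, 2012 + 88 days = Nov 13, 2012.
Both prerequisites met — the appraisal report arrives (Oct 30, 2012), underwriting issues conditional approval (Nov 13, 2012); the later is Nov 13, 2012.
Clear-to-close is issued: Nov 13, 2012 + 11 days = Nov 24, 2012.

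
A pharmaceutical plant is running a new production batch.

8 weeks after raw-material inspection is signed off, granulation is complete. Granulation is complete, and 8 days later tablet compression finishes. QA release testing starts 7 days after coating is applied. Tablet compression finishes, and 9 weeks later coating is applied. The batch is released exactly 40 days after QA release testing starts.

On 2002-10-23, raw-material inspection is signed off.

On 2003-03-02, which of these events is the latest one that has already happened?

Raw-material inspection is signed off: Oct 23, 2002.
Granulation is complete: Oct 23, 2002 + 8 weeks = Dec 18, 2002.
Tablet compression finishes: Dec 18, 2002 + 8 days = Dec 26, 2002.
Coating is applied: Dec 26, 2002 + 9 weeks = Feb 27, 2003.
QA release testing starts: Feb 27, 2003 + 7 days = Mar 6, 2003.
The batch is released: Mar 6, 2003 + 40 days = Apr 15, 2003.
Mar 2, 2003 falls between when coating is applied (Feb 27, 2003) and when QA release testing starts (Mar 6, 2003).

Coating is applied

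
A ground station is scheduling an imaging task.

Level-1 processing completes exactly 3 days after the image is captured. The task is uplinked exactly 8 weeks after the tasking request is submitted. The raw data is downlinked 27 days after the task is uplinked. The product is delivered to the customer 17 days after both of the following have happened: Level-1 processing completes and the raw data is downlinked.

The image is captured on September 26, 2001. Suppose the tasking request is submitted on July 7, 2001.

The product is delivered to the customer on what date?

October 16, 2001

The image is captured: Sep 26, 2001.
Level-1 processing completes: Sep 26, 2001 + 3 days = Sep 29, 2001.
The tasking request is submitted: Jul 7, 2001.
The task is uplinked: Jul 7, 2001 + 8 weeks = Sep 1, 2001.
The raw data is downlinked: Sep 1, 2001 + 27 days = Sep 28, 2001.
Both prerequisites met — Level-1 processing completes (Sep 29, 2001), the raw data is downlinked (Sep 28, 2001); the later is Sep 29, 2001.
The product is delivered to the customer: Sep 29, 2001 + 17 days = Oct 16, 2001.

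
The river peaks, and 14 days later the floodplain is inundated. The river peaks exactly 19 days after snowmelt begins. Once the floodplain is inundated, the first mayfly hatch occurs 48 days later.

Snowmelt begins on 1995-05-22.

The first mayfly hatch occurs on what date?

Snowmelt begins: May 22, 1995.
The river peaks: May 22, 1995 + 19 days = Jun 10, 1995.
The floodplain is inundated: Jun 10, 1995 + 14 days = Jun 24, 1995.
The first mayfly hatch occurs: Jun 24, 1995 + 48 days = Aug 11, 1995.

1995-08-11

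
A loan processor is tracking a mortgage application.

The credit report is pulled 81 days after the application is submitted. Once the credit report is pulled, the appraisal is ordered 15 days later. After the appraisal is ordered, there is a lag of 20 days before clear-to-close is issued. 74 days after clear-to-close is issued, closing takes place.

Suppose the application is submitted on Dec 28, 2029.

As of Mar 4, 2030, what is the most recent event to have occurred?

The application is submitted

The application is submitted: Dec 28, 2029.
The credit report is pulled: Dec 28, 2029 + 81 days = Mar 19, 2030.
The appraisal is ordered: Mar 19, 2030 + 15 days = Apr 3, 2030.
Clear-to-close is issued: Apr 3, 2030 + 20 days = Apr 23, 2030.
Closing takes place: Apr 23, 2030 + 74 days = Jul 6, 2030.
Mar 4, 2030 falls between when the application is submitted (Dec 28, 2029) and when the credit report is pulled (Mar 19, 2030).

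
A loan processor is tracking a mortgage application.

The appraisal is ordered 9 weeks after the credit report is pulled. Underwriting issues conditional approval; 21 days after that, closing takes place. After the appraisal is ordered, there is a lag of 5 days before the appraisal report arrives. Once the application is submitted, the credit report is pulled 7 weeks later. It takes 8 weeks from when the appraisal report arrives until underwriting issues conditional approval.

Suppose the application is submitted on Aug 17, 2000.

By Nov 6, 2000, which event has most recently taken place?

The credit report is pulled

The application is submitted: Aug 17, 2000.
The credit report is pulled: Aug 17, 2000 + 7 weeks = Oct 5, 2000.
The appraisal is ordered: Oct 5, 2000 + 9 weeks = Dec 7, 2000.
The appraisal report arrives: Dec 7, 2000 + 5 days = Dec 12, 2000.
Underwriting issues conditional approval: Dec 12, 2000 + 8 weeks = Feb 6, 2001.
Closing takes place: Feb 6, 2001 + 21 days = Feb 27, 2001.
Nov 6, 2000 falls between when the credit report is pulled (Oct 5, 2000) and when the appraisal is ordered (Dec 7, 2000).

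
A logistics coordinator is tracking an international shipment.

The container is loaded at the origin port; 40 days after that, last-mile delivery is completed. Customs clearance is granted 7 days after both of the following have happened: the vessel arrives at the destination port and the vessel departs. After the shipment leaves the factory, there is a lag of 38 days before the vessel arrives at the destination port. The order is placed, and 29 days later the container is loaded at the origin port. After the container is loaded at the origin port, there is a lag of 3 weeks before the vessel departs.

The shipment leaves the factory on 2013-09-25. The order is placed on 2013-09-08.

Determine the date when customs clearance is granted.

2013-11-09

The shipment leaves the factory: Sep 25, 2013.
The vessel arrives at the destination port: Sep 25, 2013 + 38 days = Nov 2, 2013.
The order is placed: Sep 8, 2013.
The container is loaded at the origin port: Sep 8, 2013 + 29 days = Oct 7, 2013.
The vessel departs: Oct 7, 2013 + 3 weeks = Oct 28, 2013.
Both prerequisites met — the vessel arrives at the destination port (Nov 2, 2013), the vessel departs (Oct 28, 2013); the later is Nov 2, 2013.
Customs clearance is granted: Nov 2, 2013 + 7 days = Nov 9, 2013.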